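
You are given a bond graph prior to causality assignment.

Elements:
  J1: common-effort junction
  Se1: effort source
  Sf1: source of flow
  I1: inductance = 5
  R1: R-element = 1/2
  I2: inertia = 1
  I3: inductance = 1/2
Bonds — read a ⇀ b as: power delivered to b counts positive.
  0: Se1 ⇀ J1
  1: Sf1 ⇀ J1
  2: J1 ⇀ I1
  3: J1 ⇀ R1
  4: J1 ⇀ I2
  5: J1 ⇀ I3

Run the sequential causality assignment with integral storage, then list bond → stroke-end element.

bond 0 stroke→J1
bond 1 stroke→Sf1
bond 2 stroke→I1
bond 3 stroke→R1
bond 4 stroke→I2
bond 5 stroke→I3

bond 0 stroke→J1  (source Se1 imposes e)
bond 1 stroke→Sf1  (Sf1 fixes flow; stroke at Sf1)
bond 2 stroke→I1  (J1 effort already set via bond 0)
bond 3 stroke→R1  (J1 effort already set via bond 0)
bond 4 stroke→I2  (J1: bond 0 brought effort, rest push out)
bond 5 stroke→I3  (common-e at J1 fixed by 0)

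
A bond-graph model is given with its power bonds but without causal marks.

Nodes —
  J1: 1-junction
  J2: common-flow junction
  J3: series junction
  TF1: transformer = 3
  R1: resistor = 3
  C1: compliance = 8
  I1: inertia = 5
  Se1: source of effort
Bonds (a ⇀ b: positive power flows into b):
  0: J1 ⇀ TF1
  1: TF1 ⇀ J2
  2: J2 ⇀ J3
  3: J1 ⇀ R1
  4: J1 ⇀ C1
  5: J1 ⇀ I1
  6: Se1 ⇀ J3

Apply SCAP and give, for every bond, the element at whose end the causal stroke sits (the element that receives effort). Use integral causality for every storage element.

β6 stroke→J3  (Se1 (Se) sets effort on bond)
β2 stroke→J2  (only one flow-in slot at J3)
β1 stroke→TF1  (J2 needs exactly one f-in)
β0 stroke→J1  (through TF1, causality passes straight; one stroke at TF1)
β4 stroke→J1  (prefer integral on C1)
β5 stroke→I1  (I1 integral (f out))
β3 stroke→J1  (1-jn J1 has f-setter on 5)

b0 |J1
b1 |TF1
b2 |J2
b3 |J1
b4 |J1
b5 |I1
b6 |J3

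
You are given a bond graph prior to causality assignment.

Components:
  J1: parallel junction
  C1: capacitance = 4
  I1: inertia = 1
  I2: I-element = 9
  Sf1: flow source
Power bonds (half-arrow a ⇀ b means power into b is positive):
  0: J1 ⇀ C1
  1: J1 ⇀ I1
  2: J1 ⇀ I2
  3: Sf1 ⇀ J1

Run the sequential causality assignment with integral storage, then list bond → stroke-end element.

#0 stroke→J1
#1 stroke→I1
#2 stroke→I2
#3 stroke→Sf1

bond 3 |Sf1  (Sf1 (Sf) sets flow on bond)
bond 0 |J1  (C1: C, integral causality)
bond 1 |I1  (common-e at J1 fixed by 0)
bond 2 |I2  (0-jn J1 has e-setter on 0)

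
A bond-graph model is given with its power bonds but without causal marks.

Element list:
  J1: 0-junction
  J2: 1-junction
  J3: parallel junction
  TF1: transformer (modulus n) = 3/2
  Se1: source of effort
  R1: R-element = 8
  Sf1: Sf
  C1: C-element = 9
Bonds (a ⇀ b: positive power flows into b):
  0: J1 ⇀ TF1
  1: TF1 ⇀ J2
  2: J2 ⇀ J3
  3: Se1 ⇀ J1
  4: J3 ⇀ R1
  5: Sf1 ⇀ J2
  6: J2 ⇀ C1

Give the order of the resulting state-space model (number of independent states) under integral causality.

1  (C1 all integral)

bond 3 stroke→J1  (Se1 (Se) sets effort on bond)
bond 5 stroke→Sf1  (Sf1 (Sf) sets flow on bond)
bond 0 stroke→TF1  (J1: bond 3 brought effort, rest push out)
bond 1 stroke→J2  (J2: bond 5 brought flow, rest push out)
bond 2 stroke→J2  (1-jn J2 has f-setter on 5)
bond 6 stroke→J2  (J2 flow already set via bond 5)
bond 4 stroke→J3  (J3: last free bond brings effort in)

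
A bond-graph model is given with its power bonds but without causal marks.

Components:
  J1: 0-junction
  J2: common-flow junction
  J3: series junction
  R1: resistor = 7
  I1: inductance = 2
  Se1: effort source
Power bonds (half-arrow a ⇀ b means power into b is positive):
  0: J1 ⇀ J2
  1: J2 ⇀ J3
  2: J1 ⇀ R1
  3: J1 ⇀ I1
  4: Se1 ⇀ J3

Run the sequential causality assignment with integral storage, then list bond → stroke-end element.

#4 stroke at J3  (Se1 (Se) sets effort on bond)
#1 stroke at J2  (J3: last free bond brings flow in)
#0 stroke at J1  (J2 needs exactly one f-in)
#2 stroke at R1  (0-jn J1 has e-setter on 0)
#3 stroke at I1  (J1: bond 0 brought effort, rest push out)

β0 stroke→J1
β1 stroke→J2
β2 stroke→R1
β3 stroke→I1
β4 stroke→J3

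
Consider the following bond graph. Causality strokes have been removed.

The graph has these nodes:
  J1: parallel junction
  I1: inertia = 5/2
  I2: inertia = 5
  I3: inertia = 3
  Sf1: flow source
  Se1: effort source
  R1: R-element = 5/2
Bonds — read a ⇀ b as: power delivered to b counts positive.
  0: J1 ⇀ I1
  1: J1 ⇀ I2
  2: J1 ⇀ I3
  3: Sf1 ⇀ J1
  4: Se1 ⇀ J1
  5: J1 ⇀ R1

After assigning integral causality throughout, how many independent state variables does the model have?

3  (I1, I2, I3 all integral)

b3 →Sf1  (Sf1 (Sf) sets flow on bond)
b4 →J1  (Se1 (Se) sets effort on bond)
b0 →I1  (J1 effort already set via bond 4)
b1 →I2  (common-e at J1 fixed by 4)
b2 →I3  (J1 effort already set via bond 4)
b5 →R1  (0-jn J1 has e-setter on 4)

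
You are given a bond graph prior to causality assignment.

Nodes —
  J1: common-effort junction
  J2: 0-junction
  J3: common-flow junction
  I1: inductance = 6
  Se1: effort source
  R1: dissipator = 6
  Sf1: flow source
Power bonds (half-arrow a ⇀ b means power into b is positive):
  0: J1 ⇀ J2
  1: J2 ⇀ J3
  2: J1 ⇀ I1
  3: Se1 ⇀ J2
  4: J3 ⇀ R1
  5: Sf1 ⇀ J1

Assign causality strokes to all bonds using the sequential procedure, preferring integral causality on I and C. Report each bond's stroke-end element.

b0 stroke→J1
b1 stroke→J3
b2 stroke→I1
b3 stroke→J2
b4 stroke→R1
b5 stroke→Sf1

b3 stroke at J2  (Se1 fixes effort; stroke away)
b5 stroke at Sf1  (Sf1: flow source, stroke at near end)
b0 stroke at J1  (common-e at J2 fixed by 3)
b1 stroke at J3  (J2 effort already set via bond 3)
b4 stroke at R1  (J3 needs exactly one f-in)
b2 stroke at I1  (common-e at J1 fixed by 0)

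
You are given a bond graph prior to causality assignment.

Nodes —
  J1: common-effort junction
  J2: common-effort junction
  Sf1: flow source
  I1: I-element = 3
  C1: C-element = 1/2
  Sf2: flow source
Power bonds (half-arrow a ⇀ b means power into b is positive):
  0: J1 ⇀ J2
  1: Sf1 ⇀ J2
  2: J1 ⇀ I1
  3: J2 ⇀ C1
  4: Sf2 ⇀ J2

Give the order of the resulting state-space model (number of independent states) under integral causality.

#1 |Sf1  (Sf1 (Sf) sets flow on bond)
#4 |Sf2  (Sf2 (Sf) sets flow on bond)
#2 |I1  (I1 outputs flow p/I1)
#0 |J1  (J1: last free bond brings effort in)
#3 |J2  (J2 needs exactly one e-in)

2  (C1, I1 all integral)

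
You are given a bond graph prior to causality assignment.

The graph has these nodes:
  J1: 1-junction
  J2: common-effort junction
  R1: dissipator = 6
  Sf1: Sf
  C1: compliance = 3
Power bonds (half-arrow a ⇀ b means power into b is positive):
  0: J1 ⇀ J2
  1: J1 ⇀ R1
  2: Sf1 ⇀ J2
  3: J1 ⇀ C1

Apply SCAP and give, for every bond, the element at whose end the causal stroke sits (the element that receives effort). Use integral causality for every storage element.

b2 |Sf1  (Sf1 (Sf) sets flow on bond)
b0 |J2  (only one effort-in slot at J2)
b1 |J1  (J1: bond 0 brought flow, rest push out)
b3 |J1  (J1 flow already set via bond 0)

#0 stroke→J2
#1 stroke→J1
#2 stroke→Sf1
#3 stroke→J1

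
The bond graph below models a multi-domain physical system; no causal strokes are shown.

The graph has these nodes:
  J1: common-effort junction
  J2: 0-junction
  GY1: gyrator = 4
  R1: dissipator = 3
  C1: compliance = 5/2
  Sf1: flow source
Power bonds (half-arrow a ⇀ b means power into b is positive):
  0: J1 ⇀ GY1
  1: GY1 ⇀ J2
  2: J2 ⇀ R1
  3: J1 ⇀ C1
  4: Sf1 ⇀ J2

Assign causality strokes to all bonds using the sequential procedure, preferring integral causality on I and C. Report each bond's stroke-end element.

#0 |GY1
#1 |GY1
#2 |J2
#3 |J1
#4 |Sf1

b4 stroke→Sf1  (Sf1 fixes flow; stroke at Sf1)
b3 stroke→J1  (C1: C, integral causality)
b0 stroke→GY1  (0-jn J1 has e-setter on 3)
b1 stroke→GY1  (GY1 both-in/both-out from 0)
b2 stroke→J2  (closing 0-jn rule on J2)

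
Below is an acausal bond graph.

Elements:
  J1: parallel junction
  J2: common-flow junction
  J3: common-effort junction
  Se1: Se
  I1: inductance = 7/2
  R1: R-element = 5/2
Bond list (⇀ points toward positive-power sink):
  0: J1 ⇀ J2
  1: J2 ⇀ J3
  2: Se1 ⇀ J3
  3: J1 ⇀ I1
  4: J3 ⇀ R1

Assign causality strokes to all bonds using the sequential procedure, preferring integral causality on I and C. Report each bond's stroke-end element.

b2 stroke→J3  (Se1: effort source, stroke at far end)
b1 stroke→J2  (J3: bond 2 brought effort, rest push out)
b4 stroke→R1  (J3: bond 2 brought effort, rest push out)
b0 stroke→J1  (closing 1-jn rule on J2)
b3 stroke→I1  (J1 effort already set via bond 0)

β0 |J1
β1 |J2
β2 |J3
β3 |I1
β4 |R1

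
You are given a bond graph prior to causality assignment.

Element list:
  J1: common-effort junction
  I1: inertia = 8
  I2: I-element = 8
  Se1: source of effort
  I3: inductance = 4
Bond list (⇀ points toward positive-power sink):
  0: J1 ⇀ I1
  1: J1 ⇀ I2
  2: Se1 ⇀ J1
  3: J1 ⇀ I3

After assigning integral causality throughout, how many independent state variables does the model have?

β2 stroke→J1  (Se1 (Se) sets effort on bond)
β0 stroke→I1  (0-jn J1 has e-setter on 2)
β1 stroke→I2  (0-jn J1 has e-setter on 2)
β3 stroke→I3  (0-jn J1 has e-setter on 2)

3  (I1, I2, I3 all integral)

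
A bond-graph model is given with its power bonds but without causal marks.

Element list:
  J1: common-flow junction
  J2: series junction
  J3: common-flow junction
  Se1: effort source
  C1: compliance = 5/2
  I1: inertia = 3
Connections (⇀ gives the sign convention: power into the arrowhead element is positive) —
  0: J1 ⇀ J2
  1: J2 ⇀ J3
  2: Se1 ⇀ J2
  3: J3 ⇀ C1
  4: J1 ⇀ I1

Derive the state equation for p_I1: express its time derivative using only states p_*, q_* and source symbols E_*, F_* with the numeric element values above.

dp_I1/dt = E_Se1 - 2*q_C1/5

b2 stroke→J2  (Se1 (Se) sets effort on bond)
b3 stroke→J3  (C1 integral (e out))
b1 stroke→J2  (only one flow-in slot at J3)
b0 stroke→J1  (J2 needs exactly one f-in)
b4 stroke→I1  (only one flow-in slot at J1)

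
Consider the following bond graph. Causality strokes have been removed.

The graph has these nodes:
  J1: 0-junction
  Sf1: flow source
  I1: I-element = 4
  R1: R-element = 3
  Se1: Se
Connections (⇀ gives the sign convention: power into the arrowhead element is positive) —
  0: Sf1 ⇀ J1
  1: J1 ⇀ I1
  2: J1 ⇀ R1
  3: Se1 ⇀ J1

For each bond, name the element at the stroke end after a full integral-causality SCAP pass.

β0 →Sf1  (Sf1: flow source, stroke at near end)
β3 →J1  (Se1 fixes effort; stroke away)
β1 →I1  (0-jn J1 has e-setter on 3)
β2 →R1  (common-e at J1 fixed by 3)

bond 0 stroke→Sf1
bond 1 stroke→I1
bond 2 stroke→R1
bond 3 stroke→J1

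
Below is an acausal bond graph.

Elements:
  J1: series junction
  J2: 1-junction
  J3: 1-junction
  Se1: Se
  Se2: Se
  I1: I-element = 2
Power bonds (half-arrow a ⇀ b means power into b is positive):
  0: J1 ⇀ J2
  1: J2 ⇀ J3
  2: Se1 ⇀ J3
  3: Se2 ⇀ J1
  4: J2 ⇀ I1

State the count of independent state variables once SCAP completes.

b2 →J3  (Se1 fixes effort; stroke away)
b3 →J1  (source Se2 imposes e)
b0 →J2  (only one flow-in slot at J1)
b1 →J2  (only one flow-in slot at J3)
b4 →I1  (J2: last free bond brings flow in)

1  (I1 all integral)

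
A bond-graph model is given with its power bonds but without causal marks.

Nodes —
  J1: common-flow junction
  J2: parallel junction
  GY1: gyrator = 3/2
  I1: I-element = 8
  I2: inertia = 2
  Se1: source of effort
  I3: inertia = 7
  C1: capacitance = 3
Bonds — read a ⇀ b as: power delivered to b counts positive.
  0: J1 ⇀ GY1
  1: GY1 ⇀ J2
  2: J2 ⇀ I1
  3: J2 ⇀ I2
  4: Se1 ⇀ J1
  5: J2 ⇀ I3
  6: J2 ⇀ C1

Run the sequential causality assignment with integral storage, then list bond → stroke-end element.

b0 stroke→GY1
b1 stroke→GY1
b2 stroke→I1
b3 stroke→I2
b4 stroke→J1
b5 stroke→I3
b6 stroke→J2

#4 |J1  (source Se1 imposes e)
#0 |GY1  (closing 1-jn rule on J1)
#1 |GY1  (GY GY1: same side as bond 0)
#2 |I1  (I1: I, integral causality)
#3 |I2  (I2 outputs flow p/I2)
#5 |I3  (I3: I, integral causality)
#6 |J2  (J2: last free bond brings effort in)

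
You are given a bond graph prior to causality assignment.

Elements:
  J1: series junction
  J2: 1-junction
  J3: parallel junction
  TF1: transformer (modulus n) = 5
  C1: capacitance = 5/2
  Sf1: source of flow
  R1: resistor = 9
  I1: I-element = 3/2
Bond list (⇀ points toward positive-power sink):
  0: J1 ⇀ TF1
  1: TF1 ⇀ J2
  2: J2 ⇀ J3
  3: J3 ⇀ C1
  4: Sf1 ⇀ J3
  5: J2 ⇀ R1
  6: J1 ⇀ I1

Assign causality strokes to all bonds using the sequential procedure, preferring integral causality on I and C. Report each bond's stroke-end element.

b4 →Sf1  (Sf1 fixes flow; stroke at Sf1)
b3 →J3  (prefer integral on C1)
b2 →J2  (J3: bond 3 brought effort, rest push out)
b6 →I1  (prefer integral on I1)
b0 →J1  (common-f at J1 fixed by 6)
b1 →TF1  (TF TF1: opposite of bond 0)
b5 →J2  (1-jn J2 has f-setter on 1)

#0 stroke→J1
#1 stroke→TF1
#2 stroke→J2
#3 stroke→J3
#4 stroke→Sf1
#5 stroke→J2
#6 stroke→I1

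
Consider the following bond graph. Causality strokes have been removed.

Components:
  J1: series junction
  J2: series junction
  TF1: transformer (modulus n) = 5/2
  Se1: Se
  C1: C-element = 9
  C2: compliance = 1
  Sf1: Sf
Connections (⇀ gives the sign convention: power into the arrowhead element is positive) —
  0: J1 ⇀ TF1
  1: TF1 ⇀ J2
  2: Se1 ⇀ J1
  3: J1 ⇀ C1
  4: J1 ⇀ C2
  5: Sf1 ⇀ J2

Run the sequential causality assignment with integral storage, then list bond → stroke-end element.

bond 0 |TF1
bond 1 |J2
bond 2 |J1
bond 3 |J1
bond 4 |J1
bond 5 |Sf1

b2 →J1  (Se1 (Se) sets effort on bond)
b5 →Sf1  (Sf1 fixes flow; stroke at Sf1)
b1 →J2  (1-jn J2 has f-setter on 5)
b0 →TF1  (TF1: transformer flips bond 1)
b3 →J1  (common-f at J1 fixed by 0)
b4 →J1  (J1: bond 0 brought flow, rest push out)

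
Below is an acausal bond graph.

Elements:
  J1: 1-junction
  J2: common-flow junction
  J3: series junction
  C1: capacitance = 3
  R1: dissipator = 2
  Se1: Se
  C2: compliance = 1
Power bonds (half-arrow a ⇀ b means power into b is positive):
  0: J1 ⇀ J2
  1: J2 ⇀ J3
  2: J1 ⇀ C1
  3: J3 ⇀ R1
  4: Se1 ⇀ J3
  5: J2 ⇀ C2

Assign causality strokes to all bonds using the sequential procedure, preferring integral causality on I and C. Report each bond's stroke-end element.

β4 stroke→J3  (source Se1 imposes e)
β2 stroke→J1  (C1: C, integral causality)
β0 stroke→J2  (J1 needs exactly one f-in)
β5 stroke→J2  (C2: C, integral causality)
β1 stroke→J3  (only one flow-in slot at J2)
β3 stroke→R1  (J3: last free bond brings flow in)

#0 →J2
#1 →J3
#2 →J1
#3 →R1
#4 →J3
#5 →J2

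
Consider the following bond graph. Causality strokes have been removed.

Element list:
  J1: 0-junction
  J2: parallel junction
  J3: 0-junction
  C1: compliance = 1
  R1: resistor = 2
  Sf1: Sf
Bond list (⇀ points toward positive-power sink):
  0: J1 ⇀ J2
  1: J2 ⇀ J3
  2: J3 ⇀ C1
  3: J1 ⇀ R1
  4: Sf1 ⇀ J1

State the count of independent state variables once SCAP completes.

β4 stroke→Sf1  (source Sf1 imposes f)
β2 stroke→J3  (C1 integral (e out))
β1 stroke→J2  (common-e at J3 fixed by 2)
β0 stroke→J1  (common-e at J2 fixed by 1)
β3 stroke→R1  (common-e at J1 fixed by 0)

1  (C1 all integral)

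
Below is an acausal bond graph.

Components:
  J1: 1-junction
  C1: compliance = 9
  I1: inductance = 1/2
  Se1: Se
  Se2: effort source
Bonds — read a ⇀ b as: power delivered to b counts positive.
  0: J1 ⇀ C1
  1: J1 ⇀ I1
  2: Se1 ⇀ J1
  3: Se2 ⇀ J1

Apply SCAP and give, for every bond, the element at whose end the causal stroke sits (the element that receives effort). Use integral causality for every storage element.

#0 |J1
#1 |I1
#2 |J1
#3 |J1

β2 →J1  (Se1 fixes effort; stroke away)
β3 →J1  (source Se2 imposes e)
β0 →J1  (C1 integral (e out))
β1 →I1  (J1 needs exactly one f-in)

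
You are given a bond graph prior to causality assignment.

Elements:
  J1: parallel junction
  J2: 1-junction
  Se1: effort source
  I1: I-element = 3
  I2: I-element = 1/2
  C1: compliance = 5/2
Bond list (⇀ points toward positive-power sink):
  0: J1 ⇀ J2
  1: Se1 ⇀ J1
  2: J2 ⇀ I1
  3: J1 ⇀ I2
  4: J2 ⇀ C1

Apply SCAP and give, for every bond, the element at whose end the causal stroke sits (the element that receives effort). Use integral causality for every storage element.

b0 stroke→J2
b1 stroke→J1
b2 stroke→I1
b3 stroke→I2
b4 stroke→J2

#1 →J1  (source Se1 imposes e)
#0 →J2  (common-e at J1 fixed by 1)
#3 →I2  (common-e at J1 fixed by 1)
#2 →I1  (I1 outputs flow p/I1)
#4 →J2  (common-f at J2 fixed by 2)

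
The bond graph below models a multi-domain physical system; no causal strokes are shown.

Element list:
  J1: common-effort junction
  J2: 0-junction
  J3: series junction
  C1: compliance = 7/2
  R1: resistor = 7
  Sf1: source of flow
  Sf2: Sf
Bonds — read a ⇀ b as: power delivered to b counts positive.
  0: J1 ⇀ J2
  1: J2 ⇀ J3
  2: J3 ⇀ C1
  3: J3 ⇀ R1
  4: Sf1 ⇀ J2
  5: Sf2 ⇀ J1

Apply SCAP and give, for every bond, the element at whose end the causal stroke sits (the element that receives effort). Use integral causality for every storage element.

b4 →Sf1  (source Sf1 imposes f)
b5 →Sf2  (Sf2 (Sf) sets flow on bond)
b0 →J1  (only one effort-in slot at J1)
b1 →J2  (closing 0-jn rule on J2)
b2 →J3  (J3 flow already set via bond 1)
b3 →J3  (J3 flow already set via bond 1)

β0 |J1
β1 |J2
β2 |J3
β3 |J3
β4 |Sf1
β5 |Sf2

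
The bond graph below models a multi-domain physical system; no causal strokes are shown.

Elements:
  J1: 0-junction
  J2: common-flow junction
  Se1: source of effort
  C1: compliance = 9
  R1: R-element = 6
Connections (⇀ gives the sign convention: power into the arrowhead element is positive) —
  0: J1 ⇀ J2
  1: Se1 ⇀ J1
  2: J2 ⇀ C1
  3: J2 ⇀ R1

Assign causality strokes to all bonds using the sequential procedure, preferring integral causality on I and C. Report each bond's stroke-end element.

bond 0 →J2
bond 1 →J1
bond 2 →J2
bond 3 →R1

b1 →J1  (source Se1 imposes e)
b0 →J2  (J1: bond 1 brought effort, rest push out)
b2 →J2  (prefer integral on C1)
b3 →R1  (closing 1-jn rule on J2)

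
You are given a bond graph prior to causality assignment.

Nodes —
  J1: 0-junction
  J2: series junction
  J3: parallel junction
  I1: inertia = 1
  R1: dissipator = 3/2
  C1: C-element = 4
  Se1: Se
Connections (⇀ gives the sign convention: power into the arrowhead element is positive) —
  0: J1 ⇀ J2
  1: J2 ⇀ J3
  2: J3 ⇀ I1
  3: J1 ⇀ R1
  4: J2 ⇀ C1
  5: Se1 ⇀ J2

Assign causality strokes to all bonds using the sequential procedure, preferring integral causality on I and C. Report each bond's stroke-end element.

β0 |J2
β1 |J3
β2 |I1
β3 |J1
β4 |J2
β5 |J2

β5 |J2  (Se1: effort source, stroke at far end)
β2 |I1  (I1: I, integral causality)
β1 |J3  (J3 needs exactly one e-in)
β0 |J2  (J2: bond 1 brought flow, rest push out)
β4 |J2  (J2 flow already set via bond 1)
β3 |J1  (only one effort-in slot at J1)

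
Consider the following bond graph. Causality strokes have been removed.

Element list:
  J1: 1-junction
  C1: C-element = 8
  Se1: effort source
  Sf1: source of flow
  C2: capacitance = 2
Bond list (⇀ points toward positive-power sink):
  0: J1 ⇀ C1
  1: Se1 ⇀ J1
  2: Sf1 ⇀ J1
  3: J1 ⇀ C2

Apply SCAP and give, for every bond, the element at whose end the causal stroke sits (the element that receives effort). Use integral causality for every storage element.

b0 |J1
b1 |J1
b2 |Sf1
b3 |J1

bond 1 stroke at J1  (source Se1 imposes e)
bond 2 stroke at Sf1  (Sf1 fixes flow; stroke at Sf1)
bond 0 stroke at J1  (common-f at J1 fixed by 2)
bond 3 stroke at J1  (J1 flow already set via bond 2)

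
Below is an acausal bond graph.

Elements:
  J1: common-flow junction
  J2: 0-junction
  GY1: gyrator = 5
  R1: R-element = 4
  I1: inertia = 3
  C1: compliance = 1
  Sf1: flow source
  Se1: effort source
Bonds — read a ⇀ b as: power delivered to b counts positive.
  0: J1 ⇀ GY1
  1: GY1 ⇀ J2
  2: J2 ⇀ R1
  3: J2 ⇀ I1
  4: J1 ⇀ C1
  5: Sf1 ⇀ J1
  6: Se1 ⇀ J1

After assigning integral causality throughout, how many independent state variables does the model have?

2  (C1, I1 all integral)

#5 →Sf1  (source Sf1 imposes f)
#6 →J1  (Se1 (Se) sets effort on bond)
#0 →J1  (J1: bond 5 brought flow, rest push out)
#4 →J1  (1-jn J1 has f-setter on 5)
#1 →J2  (GY1 both-in/both-out from 0)
#2 →R1  (common-e at J2 fixed by 1)
#3 →I1  (common-e at J2 fixed by 1)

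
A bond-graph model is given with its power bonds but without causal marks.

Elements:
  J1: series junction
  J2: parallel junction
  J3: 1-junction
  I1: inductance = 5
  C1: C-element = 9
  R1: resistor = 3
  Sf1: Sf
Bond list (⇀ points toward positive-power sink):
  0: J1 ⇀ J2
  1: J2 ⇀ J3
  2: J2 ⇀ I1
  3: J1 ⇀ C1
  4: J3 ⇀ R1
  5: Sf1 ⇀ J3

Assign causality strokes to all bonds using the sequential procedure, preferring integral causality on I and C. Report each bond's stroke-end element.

bond 0 |J2
bond 1 |J3
bond 2 |I1
bond 3 |J1
bond 4 |J3
bond 5 |Sf1

β5 →Sf1  (Sf1: flow source, stroke at near end)
β1 →J3  (J3: bond 5 brought flow, rest push out)
β4 →J3  (J3 flow already set via bond 5)
β2 →I1  (I1 integral (f out))
β0 →J2  (J2: last free bond brings effort in)
β3 →J1  (J1: bond 0 brought flow, rest push out)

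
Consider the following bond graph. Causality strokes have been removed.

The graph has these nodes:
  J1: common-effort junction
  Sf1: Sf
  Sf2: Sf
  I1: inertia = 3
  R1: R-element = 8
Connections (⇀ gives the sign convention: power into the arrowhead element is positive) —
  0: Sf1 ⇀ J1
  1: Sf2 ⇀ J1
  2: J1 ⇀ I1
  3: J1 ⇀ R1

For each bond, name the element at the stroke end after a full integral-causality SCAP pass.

b0 |Sf1  (Sf1 (Sf) sets flow on bond)
b1 |Sf2  (Sf2 fixes flow; stroke at Sf2)
b2 |I1  (I1: I, integral causality)
b3 |J1  (J1 needs exactly one e-in)

bond 0 |Sf1
bond 1 |Sf2
bond 2 |I1
bond 3 |J1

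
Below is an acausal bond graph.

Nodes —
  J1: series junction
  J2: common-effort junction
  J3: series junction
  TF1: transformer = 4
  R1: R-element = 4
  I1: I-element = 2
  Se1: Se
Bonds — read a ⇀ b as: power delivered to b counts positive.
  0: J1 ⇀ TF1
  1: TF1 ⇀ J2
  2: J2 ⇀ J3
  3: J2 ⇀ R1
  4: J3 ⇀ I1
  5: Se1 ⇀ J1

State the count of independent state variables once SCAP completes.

1  (I1 all integral)

b5 stroke at J1  (source Se1 imposes e)
b0 stroke at TF1  (only one flow-in slot at J1)
b1 stroke at J2  (TF TF1: opposite of bond 0)
b2 stroke at J3  (J2: bond 1 brought effort, rest push out)
b3 stroke at R1  (common-e at J2 fixed by 1)
b4 stroke at I1  (J3: last free bond brings flow in)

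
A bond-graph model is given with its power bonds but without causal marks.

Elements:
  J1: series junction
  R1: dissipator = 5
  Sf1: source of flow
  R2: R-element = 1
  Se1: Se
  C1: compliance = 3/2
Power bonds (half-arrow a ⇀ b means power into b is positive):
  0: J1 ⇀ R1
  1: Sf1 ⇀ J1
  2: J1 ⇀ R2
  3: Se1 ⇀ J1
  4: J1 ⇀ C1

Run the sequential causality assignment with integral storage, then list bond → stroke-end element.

#0 →J1
#1 →Sf1
#2 →J1
#3 →J1
#4 →J1

β1 |Sf1  (Sf1: flow source, stroke at near end)
β3 |J1  (Se1 fixes effort; stroke away)
β0 |J1  (J1: bond 1 brought flow, rest push out)
β2 |J1  (J1: bond 1 brought flow, rest push out)
β4 |J1  (common-f at J1 fixed by 1)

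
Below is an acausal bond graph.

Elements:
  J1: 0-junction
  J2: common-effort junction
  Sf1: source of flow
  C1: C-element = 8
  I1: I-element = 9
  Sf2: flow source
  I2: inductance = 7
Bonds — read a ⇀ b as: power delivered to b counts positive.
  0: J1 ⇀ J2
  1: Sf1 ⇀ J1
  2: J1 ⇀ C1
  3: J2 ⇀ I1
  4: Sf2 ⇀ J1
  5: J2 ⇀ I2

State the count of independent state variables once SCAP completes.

3  (C1, I1, I2 all integral)

#1 stroke→Sf1  (Sf1 fixes flow; stroke at Sf1)
#4 stroke→Sf2  (Sf2 fixes flow; stroke at Sf2)
#2 stroke→J1  (prefer integral on C1)
#0 stroke→J2  (J1: bond 2 brought effort, rest push out)
#3 stroke→I1  (J2: bond 0 brought effort, rest push out)
#5 stroke→I2  (J2 effort already set via bond 0)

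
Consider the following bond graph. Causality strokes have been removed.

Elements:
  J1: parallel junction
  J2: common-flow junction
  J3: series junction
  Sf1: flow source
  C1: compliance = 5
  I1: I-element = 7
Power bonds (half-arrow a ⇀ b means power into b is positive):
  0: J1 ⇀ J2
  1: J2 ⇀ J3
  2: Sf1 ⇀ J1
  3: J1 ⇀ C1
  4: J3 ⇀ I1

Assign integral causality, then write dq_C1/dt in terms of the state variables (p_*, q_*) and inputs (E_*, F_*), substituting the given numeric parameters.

bond 2 →Sf1  (Sf1 fixes flow; stroke at Sf1)
bond 3 →J1  (C1: C, integral causality)
bond 0 →J2  (common-e at J1 fixed by 3)
bond 1 →J3  (only one flow-in slot at J2)
bond 4 →I1  (closing 1-jn rule on J3)

dq_C1/dt = F_Sf1 - p_I1/7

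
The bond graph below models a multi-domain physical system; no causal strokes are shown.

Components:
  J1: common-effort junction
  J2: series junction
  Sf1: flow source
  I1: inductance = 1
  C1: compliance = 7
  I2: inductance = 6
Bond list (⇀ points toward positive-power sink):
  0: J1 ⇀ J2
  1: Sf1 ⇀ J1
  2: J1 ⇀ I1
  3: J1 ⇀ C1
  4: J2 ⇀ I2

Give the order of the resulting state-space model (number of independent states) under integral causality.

3  (C1, I1, I2 all integral)

#1 stroke at Sf1  (Sf1: flow source, stroke at near end)
#2 stroke at I1  (I1 integral (f out))
#3 stroke at J1  (C1 integral (e out))
#0 stroke at J2  (J1 effort already set via bond 3)
#4 stroke at I2  (J2: last free bond brings flow in)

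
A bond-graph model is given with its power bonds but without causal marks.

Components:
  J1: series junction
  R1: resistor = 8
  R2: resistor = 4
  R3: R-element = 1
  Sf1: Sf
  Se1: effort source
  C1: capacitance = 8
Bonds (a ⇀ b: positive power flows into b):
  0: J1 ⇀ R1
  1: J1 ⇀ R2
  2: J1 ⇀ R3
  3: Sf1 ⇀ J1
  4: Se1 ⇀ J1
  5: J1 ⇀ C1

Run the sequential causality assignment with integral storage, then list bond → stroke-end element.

b0 stroke at J1
b1 stroke at J1
b2 stroke at J1
b3 stroke at Sf1
b4 stroke at J1
b5 stroke at J1

b3 stroke at Sf1  (Sf1: flow source, stroke at near end)
b4 stroke at J1  (Se1: effort source, stroke at far end)
b0 stroke at J1  (J1 flow already set via bond 3)
b1 stroke at J1  (J1: bond 3 brought flow, rest push out)
b2 stroke at J1  (J1 flow already set via bond 3)
b5 stroke at J1  (J1: bond 3 brought flow, rest push out)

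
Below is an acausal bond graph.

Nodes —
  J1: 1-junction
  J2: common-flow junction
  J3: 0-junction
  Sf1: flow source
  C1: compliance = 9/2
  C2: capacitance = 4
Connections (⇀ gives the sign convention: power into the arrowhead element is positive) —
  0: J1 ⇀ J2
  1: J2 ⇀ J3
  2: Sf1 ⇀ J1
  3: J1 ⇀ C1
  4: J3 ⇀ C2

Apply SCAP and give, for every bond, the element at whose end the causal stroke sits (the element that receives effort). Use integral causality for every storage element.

bond 0 stroke→J1
bond 1 stroke→J2
bond 2 stroke→Sf1
bond 3 stroke→J1
bond 4 stroke→J3

β2 |Sf1  (Sf1: flow source, stroke at near end)
β0 |J1  (J1 flow already set via bond 2)
β3 |J1  (J1 flow already set via bond 2)
β1 |J2  (J2: bond 0 brought flow, rest push out)
β4 |J3  (closing 0-jn rule on J3)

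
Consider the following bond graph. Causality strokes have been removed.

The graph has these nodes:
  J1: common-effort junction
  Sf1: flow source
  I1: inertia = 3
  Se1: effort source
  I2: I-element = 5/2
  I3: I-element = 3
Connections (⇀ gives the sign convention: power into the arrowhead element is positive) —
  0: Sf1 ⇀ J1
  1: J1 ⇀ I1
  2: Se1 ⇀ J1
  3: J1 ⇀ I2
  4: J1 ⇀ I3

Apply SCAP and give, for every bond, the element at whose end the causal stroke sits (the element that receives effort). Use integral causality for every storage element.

#0 stroke→Sf1
#1 stroke→I1
#2 stroke→J1
#3 stroke→I2
#4 stroke→I3

#0 →Sf1  (Sf1 (Sf) sets flow on bond)
#2 →J1  (Se1 fixes effort; stroke away)
#1 →I1  (J1: bond 2 brought effort, rest push out)
#3 →I2  (J1: bond 2 brought effort, rest push out)
#4 →I3  (common-e at J1 fixed by 2)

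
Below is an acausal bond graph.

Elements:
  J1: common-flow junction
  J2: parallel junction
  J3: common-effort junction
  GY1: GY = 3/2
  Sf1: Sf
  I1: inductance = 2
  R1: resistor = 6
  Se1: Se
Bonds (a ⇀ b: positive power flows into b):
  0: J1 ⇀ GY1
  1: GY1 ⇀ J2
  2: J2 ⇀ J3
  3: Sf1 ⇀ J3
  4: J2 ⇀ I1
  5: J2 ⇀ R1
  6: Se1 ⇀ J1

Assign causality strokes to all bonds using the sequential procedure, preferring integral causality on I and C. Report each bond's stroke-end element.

b0 |GY1
b1 |GY1
b2 |J3
b3 |Sf1
b4 |I1
b5 |J2
b6 |J1

bond 3 →Sf1  (Sf1 (Sf) sets flow on bond)
bond 6 →J1  (source Se1 imposes e)
bond 0 →GY1  (J1 needs exactly one f-in)
bond 2 →J3  (J3: last free bond brings effort in)
bond 1 →GY1  (GY1 both-in/both-out from 0)
bond 4 →I1  (I1: I, integral causality)
bond 5 →J2  (J2: last free bond brings effort in)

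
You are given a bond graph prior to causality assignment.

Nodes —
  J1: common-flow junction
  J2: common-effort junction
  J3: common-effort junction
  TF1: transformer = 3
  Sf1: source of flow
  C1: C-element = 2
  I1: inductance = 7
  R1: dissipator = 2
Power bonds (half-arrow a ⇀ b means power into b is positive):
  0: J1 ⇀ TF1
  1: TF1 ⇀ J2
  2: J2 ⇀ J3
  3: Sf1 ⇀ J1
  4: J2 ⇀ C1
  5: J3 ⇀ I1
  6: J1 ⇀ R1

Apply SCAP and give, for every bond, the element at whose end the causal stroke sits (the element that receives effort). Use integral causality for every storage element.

β3 stroke at Sf1  (Sf1 fixes flow; stroke at Sf1)
β0 stroke at J1  (J1 flow already set via bond 3)
β6 stroke at J1  (1-jn J1 has f-setter on 3)
β1 stroke at TF1  (TF TF1: opposite of bond 0)
β4 stroke at J2  (C1 integral (e out))
β2 stroke at J3  (J2 effort already set via bond 4)
β5 stroke at I1  (J3: bond 2 brought effort, rest push out)

b0 stroke→J1
b1 stroke→TF1
b2 stroke→J3
b3 stroke→Sf1
b4 stroke→J2
b5 stroke→I1
b6 stroke→J1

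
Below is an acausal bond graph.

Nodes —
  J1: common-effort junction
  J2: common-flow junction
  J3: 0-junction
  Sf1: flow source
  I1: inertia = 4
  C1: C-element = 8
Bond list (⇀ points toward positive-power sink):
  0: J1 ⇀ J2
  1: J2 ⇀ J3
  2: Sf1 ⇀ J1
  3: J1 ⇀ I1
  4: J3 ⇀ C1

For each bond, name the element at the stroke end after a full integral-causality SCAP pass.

#0 stroke→J1
#1 stroke→J2
#2 stroke→Sf1
#3 stroke→I1
#4 stroke→J3

bond 2 |Sf1  (Sf1 (Sf) sets flow on bond)
bond 3 |I1  (I1: I, integral causality)
bond 0 |J1  (closing 0-jn rule on J1)
bond 1 |J2  (J2 flow already set via bond 0)
bond 4 |J3  (closing 0-jn rule on J3)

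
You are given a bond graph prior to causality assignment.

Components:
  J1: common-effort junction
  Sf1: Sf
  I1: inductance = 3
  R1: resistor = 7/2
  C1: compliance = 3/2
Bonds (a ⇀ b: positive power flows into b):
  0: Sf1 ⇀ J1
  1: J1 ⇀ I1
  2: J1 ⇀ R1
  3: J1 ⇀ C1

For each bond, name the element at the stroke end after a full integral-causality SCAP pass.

b0 |Sf1  (Sf1 fixes flow; stroke at Sf1)
b1 |I1  (I1: I, integral causality)
b3 |J1  (C1: C, integral causality)
b2 |R1  (J1: bond 3 brought effort, rest push out)

b0 stroke at Sf1
b1 stroke at I1
b2 stroke at R1
b3 stroke at J1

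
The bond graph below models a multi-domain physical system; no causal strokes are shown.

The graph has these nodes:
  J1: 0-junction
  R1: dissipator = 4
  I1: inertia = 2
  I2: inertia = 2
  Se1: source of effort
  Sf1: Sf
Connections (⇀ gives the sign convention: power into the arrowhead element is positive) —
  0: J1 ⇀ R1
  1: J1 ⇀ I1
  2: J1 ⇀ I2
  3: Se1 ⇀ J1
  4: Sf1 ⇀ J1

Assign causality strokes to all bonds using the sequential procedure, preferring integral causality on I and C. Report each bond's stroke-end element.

#0 |R1
#1 |I1
#2 |I2
#3 |J1
#4 |Sf1

b3 stroke at J1  (Se1 fixes effort; stroke away)
b4 stroke at Sf1  (source Sf1 imposes f)
b0 stroke at R1  (J1 effort already set via bond 3)
b1 stroke at I1  (0-jn J1 has e-setter on 3)
b2 stroke at I2  (0-jn J1 has e-setter on 3)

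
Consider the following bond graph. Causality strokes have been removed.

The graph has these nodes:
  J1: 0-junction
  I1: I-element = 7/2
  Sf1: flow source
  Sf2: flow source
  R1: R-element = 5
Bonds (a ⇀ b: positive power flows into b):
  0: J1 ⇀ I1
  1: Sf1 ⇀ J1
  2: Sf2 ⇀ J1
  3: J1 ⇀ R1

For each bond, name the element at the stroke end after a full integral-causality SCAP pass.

bond 0 stroke→I1
bond 1 stroke→Sf1
bond 2 stroke→Sf2
bond 3 stroke→J1

β1 stroke at Sf1  (Sf1 (Sf) sets flow on bond)
β2 stroke at Sf2  (Sf2: flow source, stroke at near end)
β0 stroke at I1  (I1 integral (f out))
β3 stroke at J1  (J1: last free bond brings effort in)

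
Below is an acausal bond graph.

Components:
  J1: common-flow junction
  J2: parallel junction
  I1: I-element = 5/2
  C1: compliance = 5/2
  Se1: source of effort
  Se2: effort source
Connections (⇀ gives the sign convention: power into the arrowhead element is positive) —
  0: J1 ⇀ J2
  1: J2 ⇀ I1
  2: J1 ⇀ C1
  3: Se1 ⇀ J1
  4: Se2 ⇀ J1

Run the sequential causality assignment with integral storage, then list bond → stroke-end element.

b3 |J1  (Se1: effort source, stroke at far end)
b4 |J1  (Se2 fixes effort; stroke away)
b1 |I1  (I1: I, integral causality)
b0 |J2  (J2: last free bond brings effort in)
b2 |J1  (1-jn J1 has f-setter on 0)

β0 →J2
β1 →I1
β2 →J1
β3 →J1
β4 →J1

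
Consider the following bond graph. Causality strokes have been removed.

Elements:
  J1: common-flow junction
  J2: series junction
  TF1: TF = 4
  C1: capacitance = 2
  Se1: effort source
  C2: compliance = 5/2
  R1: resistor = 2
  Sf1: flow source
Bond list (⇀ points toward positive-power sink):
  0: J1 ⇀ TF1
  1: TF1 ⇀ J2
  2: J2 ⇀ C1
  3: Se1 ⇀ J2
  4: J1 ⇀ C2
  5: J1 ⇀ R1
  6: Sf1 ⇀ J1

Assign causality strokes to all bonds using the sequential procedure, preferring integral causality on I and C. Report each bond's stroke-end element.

β3 stroke→J2  (Se1 fixes effort; stroke away)
β6 stroke→Sf1  (Sf1: flow source, stroke at near end)
β0 stroke→J1  (common-f at J1 fixed by 6)
β4 stroke→J1  (J1 flow already set via bond 6)
β5 stroke→J1  (1-jn J1 has f-setter on 6)
β1 stroke→TF1  (TF1: transformer flips bond 0)
β2 stroke→J2  (common-f at J2 fixed by 1)

bond 0 stroke at J1
bond 1 stroke at TF1
bond 2 stroke at J2
bond 3 stroke at J2
bond 4 stroke at J1
bond 5 stroke at J1
bond 6 stroke at Sf1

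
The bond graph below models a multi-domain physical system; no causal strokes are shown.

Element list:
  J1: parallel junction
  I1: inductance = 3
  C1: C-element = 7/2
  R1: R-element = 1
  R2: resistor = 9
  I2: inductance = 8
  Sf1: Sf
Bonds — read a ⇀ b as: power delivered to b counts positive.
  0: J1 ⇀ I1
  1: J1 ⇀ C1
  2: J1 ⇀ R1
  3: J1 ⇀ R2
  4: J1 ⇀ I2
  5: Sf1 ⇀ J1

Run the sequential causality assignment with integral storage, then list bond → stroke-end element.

β5 stroke→Sf1  (Sf1 (Sf) sets flow on bond)
β0 stroke→I1  (I1 outputs flow p/I1)
β1 stroke→J1  (C1 outputs effort q/C1)
β2 stroke→R1  (J1: bond 1 brought effort, rest push out)
β3 stroke→R2  (common-e at J1 fixed by 1)
β4 stroke→I2  (J1 effort already set via bond 1)

#0 stroke at I1
#1 stroke at J1
#2 stroke at R1
#3 stroke at R2
#4 stroke at I2
#5 stroke at Sf1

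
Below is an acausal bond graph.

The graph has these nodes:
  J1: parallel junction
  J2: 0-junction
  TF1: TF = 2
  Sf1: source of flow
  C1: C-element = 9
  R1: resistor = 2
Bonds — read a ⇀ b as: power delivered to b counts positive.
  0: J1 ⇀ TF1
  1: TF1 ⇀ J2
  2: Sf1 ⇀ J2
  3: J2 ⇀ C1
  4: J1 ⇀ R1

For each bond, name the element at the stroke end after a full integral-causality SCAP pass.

b2 |Sf1  (source Sf1 imposes f)
b3 |J2  (C1 integral (e out))
b1 |TF1  (J2 effort already set via bond 3)
b0 |J1  (TF TF1: opposite of bond 1)
b4 |R1  (0-jn J1 has e-setter on 0)

β0 stroke at J1
β1 stroke at TF1
β2 stroke at Sf1
β3 stroke at J2
β4 stroke at R1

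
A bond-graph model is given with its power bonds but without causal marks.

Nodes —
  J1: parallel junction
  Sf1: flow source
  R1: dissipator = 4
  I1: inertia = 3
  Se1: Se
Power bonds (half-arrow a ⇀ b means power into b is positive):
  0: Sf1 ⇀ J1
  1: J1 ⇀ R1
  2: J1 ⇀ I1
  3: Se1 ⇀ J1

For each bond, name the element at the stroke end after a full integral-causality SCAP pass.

b0 stroke→Sf1
b1 stroke→R1
b2 stroke→I1
b3 stroke→J1

β0 stroke at Sf1  (Sf1: flow source, stroke at near end)
β3 stroke at J1  (Se1: effort source, stroke at far end)
β1 stroke at R1  (J1 effort already set via bond 3)
β2 stroke at I1  (common-e at J1 fixed by 3)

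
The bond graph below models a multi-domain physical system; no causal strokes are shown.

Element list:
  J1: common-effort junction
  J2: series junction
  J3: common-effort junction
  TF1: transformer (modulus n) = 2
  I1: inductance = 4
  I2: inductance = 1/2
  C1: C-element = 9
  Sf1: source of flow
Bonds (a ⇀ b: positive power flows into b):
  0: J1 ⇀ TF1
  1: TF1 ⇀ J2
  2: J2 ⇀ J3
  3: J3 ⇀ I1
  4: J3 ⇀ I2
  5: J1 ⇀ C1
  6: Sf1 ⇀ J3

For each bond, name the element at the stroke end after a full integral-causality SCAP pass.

#6 |Sf1  (source Sf1 imposes f)
#3 |I1  (I1: I, integral causality)
#4 |I2  (I2 integral (f out))
#2 |J3  (J3 needs exactly one e-in)
#1 |J2  (J2 flow already set via bond 2)
#0 |TF1  (through TF1, causality passes straight; one stroke at TF1)
#5 |J1  (J1 needs exactly one e-in)

b0 stroke at TF1
b1 stroke at J2
b2 stroke at J3
b3 stroke at I1
b4 stroke at I2
b5 stroke at J1
b6 stroke at Sf1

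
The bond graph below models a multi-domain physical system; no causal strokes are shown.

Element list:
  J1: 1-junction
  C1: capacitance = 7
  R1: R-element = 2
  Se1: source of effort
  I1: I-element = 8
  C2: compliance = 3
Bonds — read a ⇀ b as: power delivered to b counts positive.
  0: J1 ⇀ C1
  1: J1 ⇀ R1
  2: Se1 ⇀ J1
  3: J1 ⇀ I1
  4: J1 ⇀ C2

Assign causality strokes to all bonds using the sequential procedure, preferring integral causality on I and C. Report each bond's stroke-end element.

β2 stroke at J1  (Se1 fixes effort; stroke away)
β0 stroke at J1  (prefer integral on C1)
β3 stroke at I1  (prefer integral on I1)
β1 stroke at J1  (1-jn J1 has f-setter on 3)
β4 stroke at J1  (common-f at J1 fixed by 3)

#0 →J1
#1 →J1
#2 →J1
#3 →I1
#4 →J1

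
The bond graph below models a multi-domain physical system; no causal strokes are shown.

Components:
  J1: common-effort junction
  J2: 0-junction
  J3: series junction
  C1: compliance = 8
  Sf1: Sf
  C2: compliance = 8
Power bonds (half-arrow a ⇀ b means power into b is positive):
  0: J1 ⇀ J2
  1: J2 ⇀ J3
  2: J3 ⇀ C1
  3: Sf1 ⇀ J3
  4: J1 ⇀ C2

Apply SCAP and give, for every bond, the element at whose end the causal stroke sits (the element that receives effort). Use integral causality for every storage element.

bond 3 |Sf1  (Sf1 fixes flow; stroke at Sf1)
bond 1 |J3  (J3: bond 3 brought flow, rest push out)
bond 2 |J3  (J3 flow already set via bond 3)
bond 0 |J2  (closing 0-jn rule on J2)
bond 4 |J1  (closing 0-jn rule on J1)

b0 stroke→J2
b1 stroke→J3
b2 stroke→J3
b3 stroke→Sf1
b4 stroke→J1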